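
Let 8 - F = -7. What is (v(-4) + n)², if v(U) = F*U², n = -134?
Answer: 11236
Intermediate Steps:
F = 15 (F = 8 - 1*(-7) = 8 + 7 = 15)
v(U) = 15*U²
(v(-4) + n)² = (15*(-4)² - 134)² = (15*16 - 134)² = (240 - 134)² = 106² = 11236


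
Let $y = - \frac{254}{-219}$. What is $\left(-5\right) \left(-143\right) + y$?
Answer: $\frac{156839}{219} \approx 716.16$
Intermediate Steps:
$y = \frac{254}{219}$ ($y = \left(-254\right) \left(- \frac{1}{219}\right) = \frac{254}{219} \approx 1.1598$)
$\left(-5\right) \left(-143\right) + y = \left(-5\right) \left(-143\right) + \frac{254}{219} = 715 + \frac{254}{219} = \frac{156839}{219}$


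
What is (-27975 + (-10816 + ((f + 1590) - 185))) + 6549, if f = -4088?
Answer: -34925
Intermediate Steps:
(-27975 + (-10816 + ((f + 1590) - 185))) + 6549 = (-27975 + (-10816 + ((-4088 + 1590) - 185))) + 6549 = (-27975 + (-10816 + (-2498 - 185))) + 6549 = (-27975 + (-10816 - 2683)) + 6549 = (-27975 - 13499) + 6549 = -41474 + 6549 = -34925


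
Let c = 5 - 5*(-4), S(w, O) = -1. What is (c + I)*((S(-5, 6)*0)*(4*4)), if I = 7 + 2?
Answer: 0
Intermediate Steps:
I = 9
c = 25 (c = 5 + 20 = 25)
(c + I)*((S(-5, 6)*0)*(4*4)) = (25 + 9)*((-1*0)*(4*4)) = 34*(0*16) = 34*0 = 0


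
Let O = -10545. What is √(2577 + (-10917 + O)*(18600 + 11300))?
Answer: 3*I*√71301247 ≈ 25332.0*I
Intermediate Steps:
√(2577 + (-10917 + O)*(18600 + 11300)) = √(2577 + (-10917 - 10545)*(18600 + 11300)) = √(2577 - 21462*29900) = √(2577 - 641713800) = √(-641711223) = 3*I*√71301247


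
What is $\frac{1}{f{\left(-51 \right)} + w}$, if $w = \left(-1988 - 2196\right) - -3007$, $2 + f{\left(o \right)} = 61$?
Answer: $- \frac{1}{1118} \approx -0.00089445$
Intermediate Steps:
$f{\left(o \right)} = 59$ ($f{\left(o \right)} = -2 + 61 = 59$)
$w = -1177$ ($w = \left(-1988 - 2196\right) + 3007 = -4184 + 3007 = -1177$)
$\frac{1}{f{\left(-51 \right)} + w} = \frac{1}{59 - 1177} = \frac{1}{-1118} = - \frac{1}{1118}$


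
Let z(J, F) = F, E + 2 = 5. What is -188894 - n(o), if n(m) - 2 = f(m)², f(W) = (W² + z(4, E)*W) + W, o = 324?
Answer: -11293926880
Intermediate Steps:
E = 3 (E = -2 + 5 = 3)
f(W) = W² + 4*W (f(W) = (W² + 3*W) + W = W² + 4*W)
n(m) = 2 + m²*(4 + m)² (n(m) = 2 + (m*(4 + m))² = 2 + m²*(4 + m)²)
-188894 - n(o) = -188894 - (2 + 324²*(4 + 324)²) = -188894 - (2 + 104976*328²) = -188894 - (2 + 104976*107584) = -188894 - (2 + 11293737984) = -188894 - 1*11293737986 = -188894 - 11293737986 = -11293926880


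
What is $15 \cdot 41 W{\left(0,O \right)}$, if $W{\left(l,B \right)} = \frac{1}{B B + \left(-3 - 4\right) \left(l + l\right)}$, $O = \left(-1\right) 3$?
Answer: $\frac{205}{3} \approx 68.333$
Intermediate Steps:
$O = -3$
$W{\left(l,B \right)} = \frac{1}{B^{2} - 14 l}$ ($W{\left(l,B \right)} = \frac{1}{B^{2} - 7 \cdot 2 l} = \frac{1}{B^{2} - 14 l}$)
$15 \cdot 41 W{\left(0,O \right)} = \frac{15 \cdot 41}{\left(-3\right)^{2} - 0} = \frac{615}{9 + 0} = \frac{615}{9} = 615 \cdot \frac{1}{9} = \frac{205}{3}$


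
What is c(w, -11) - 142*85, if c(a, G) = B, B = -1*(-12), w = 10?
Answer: -12058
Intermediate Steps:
B = 12
c(a, G) = 12
c(w, -11) - 142*85 = 12 - 142*85 = 12 - 12070 = -12058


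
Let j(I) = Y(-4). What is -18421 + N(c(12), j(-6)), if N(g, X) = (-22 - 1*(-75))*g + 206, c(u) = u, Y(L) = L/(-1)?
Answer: -17579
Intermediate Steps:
Y(L) = -L (Y(L) = L*(-1) = -L)
j(I) = 4 (j(I) = -1*(-4) = 4)
N(g, X) = 206 + 53*g (N(g, X) = (-22 + 75)*g + 206 = 53*g + 206 = 206 + 53*g)
-18421 + N(c(12), j(-6)) = -18421 + (206 + 53*12) = -18421 + (206 + 636) = -18421 + 842 = -17579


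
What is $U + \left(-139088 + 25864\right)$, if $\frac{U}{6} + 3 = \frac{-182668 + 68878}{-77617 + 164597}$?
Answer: $- \frac{492523595}{4349} \approx -1.1325 \cdot 10^{5}$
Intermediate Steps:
$U = - \frac{112419}{4349}$ ($U = -18 + 6 \frac{-182668 + 68878}{-77617 + 164597} = -18 + 6 \left(- \frac{113790}{86980}\right) = -18 + 6 \left(\left(-113790\right) \frac{1}{86980}\right) = -18 + 6 \left(- \frac{11379}{8698}\right) = -18 - \frac{34137}{4349} = - \frac{112419}{4349} \approx -25.849$)
$U + \left(-139088 + 25864\right) = - \frac{112419}{4349} + \left(-139088 + 25864\right) = - \frac{112419}{4349} - 113224 = - \frac{492523595}{4349}$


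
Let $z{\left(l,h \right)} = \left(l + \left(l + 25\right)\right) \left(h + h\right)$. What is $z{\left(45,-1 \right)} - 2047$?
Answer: $-2277$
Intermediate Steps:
$z{\left(l,h \right)} = 2 h \left(25 + 2 l\right)$ ($z{\left(l,h \right)} = \left(l + \left(25 + l\right)\right) 2 h = \left(25 + 2 l\right) 2 h = 2 h \left(25 + 2 l\right)$)
$z{\left(45,-1 \right)} - 2047 = 2 \left(-1\right) \left(25 + 2 \cdot 45\right) - 2047 = 2 \left(-1\right) \left(25 + 90\right) - 2047 = 2 \left(-1\right) 115 - 2047 = -230 - 2047 = -2277$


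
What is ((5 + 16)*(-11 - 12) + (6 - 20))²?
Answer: 247009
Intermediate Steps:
((5 + 16)*(-11 - 12) + (6 - 20))² = (21*(-23) - 14)² = (-483 - 14)² = (-497)² = 247009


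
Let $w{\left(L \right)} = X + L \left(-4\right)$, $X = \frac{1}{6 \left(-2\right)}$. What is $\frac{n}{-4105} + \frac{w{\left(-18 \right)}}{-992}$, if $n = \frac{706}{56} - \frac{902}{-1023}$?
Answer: $- \frac{5184461}{68412288} \approx -0.075783$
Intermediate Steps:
$X = - \frac{1}{12}$ ($X = \frac{1}{6} \left(- \frac{1}{2}\right) = - \frac{1}{12} \approx -0.083333$)
$n = \frac{35125}{2604}$ ($n = 706 \cdot \frac{1}{56} - - \frac{82}{93} = \frac{353}{28} + \frac{82}{93} = \frac{35125}{2604} \approx 13.489$)
$w{\left(L \right)} = - \frac{1}{12} - 4 L$ ($w{\left(L \right)} = - \frac{1}{12} + L \left(-4\right) = - \frac{1}{12} - 4 L$)
$\frac{n}{-4105} + \frac{w{\left(-18 \right)}}{-992} = \frac{35125}{2604 \left(-4105\right)} + \frac{- \frac{1}{12} - -72}{-992} = \frac{35125}{2604} \left(- \frac{1}{4105}\right) + \left(- \frac{1}{12} + 72\right) \left(- \frac{1}{992}\right) = - \frac{7025}{2137884} + \frac{863}{12} \left(- \frac{1}{992}\right) = - \frac{7025}{2137884} - \frac{863}{11904} = - \frac{5184461}{68412288}$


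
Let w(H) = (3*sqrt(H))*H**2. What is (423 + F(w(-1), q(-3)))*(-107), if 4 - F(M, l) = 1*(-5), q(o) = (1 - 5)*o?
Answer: -46224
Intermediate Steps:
w(H) = 3*H**(5/2)
q(o) = -4*o
F(M, l) = 9 (F(M, l) = 4 - (-5) = 4 - 1*(-5) = 4 + 5 = 9)
(423 + F(w(-1), q(-3)))*(-107) = (423 + 9)*(-107) = 432*(-107) = -46224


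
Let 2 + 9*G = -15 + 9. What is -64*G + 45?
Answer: 917/9 ≈ 101.89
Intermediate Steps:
G = -8/9 (G = -2/9 + (-15 + 9)/9 = -2/9 + (1/9)*(-6) = -2/9 - 2/3 = -8/9 ≈ -0.88889)
-64*G + 45 = -64*(-8/9) + 45 = 512/9 + 45 = 917/9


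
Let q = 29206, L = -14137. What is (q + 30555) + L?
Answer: 45624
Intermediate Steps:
(q + 30555) + L = (29206 + 30555) - 14137 = 59761 - 14137 = 45624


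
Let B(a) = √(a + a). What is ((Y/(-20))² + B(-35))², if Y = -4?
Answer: -43749/625 + 2*I*√70/25 ≈ -69.998 + 0.66933*I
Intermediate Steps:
B(a) = √2*√a (B(a) = √(2*a) = √2*√a)
((Y/(-20))² + B(-35))² = ((-4/(-20))² + √2*√(-35))² = ((-4*(-1/20))² + √2*(I*√35))² = ((⅕)² + I*√70)² = (1/25 + I*√70)²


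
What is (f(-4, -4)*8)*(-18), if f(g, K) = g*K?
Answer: -2304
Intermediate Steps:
f(g, K) = K*g
(f(-4, -4)*8)*(-18) = (-4*(-4)*8)*(-18) = (16*8)*(-18) = 128*(-18) = -2304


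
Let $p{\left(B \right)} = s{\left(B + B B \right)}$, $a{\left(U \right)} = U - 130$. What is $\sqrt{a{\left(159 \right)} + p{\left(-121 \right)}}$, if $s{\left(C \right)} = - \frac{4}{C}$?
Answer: $\frac{\sqrt{3158070}}{330} \approx 5.3851$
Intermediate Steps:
$a{\left(U \right)} = -130 + U$
$p{\left(B \right)} = - \frac{4}{B + B^{2}}$ ($p{\left(B \right)} = - \frac{4}{B + B B} = - \frac{4}{B + B^{2}}$)
$\sqrt{a{\left(159 \right)} + p{\left(-121 \right)}} = \sqrt{\left(-130 + 159\right) - \frac{4}{\left(-121\right) \left(1 - 121\right)}} = \sqrt{29 - - \frac{4}{121 \left(-120\right)}} = \sqrt{29 - \left(- \frac{4}{121}\right) \left(- \frac{1}{120}\right)} = \sqrt{29 - \frac{1}{3630}} = \sqrt{\frac{105269}{3630}} = \frac{\sqrt{3158070}}{330}$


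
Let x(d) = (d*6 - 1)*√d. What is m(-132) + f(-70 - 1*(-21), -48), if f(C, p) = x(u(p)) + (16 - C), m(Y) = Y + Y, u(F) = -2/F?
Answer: -199 - √6/16 ≈ -199.15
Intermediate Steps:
m(Y) = 2*Y
x(d) = √d*(-1 + 6*d) (x(d) = (6*d - 1)*√d = (-1 + 6*d)*√d = √d*(-1 + 6*d))
f(C, p) = 16 - C + √2*√(-1/p)*(-1 - 12/p) (f(C, p) = √(-2/p)*(-1 + 6*(-2/p)) + (16 - C) = (√2*√(-1/p))*(-1 - 12/p) + (16 - C) = √2*√(-1/p)*(-1 - 12/p) + (16 - C) = 16 - C + √2*√(-1/p)*(-1 - 12/p))
m(-132) + f(-70 - 1*(-21), -48) = 2*(-132) + (-48*(16 - (-70 - 1*(-21))) - √2*√(-1/(-48))*(12 - 48))/(-48) = -264 - (-48*(16 - (-70 + 21)) - 1*√2*√(-1*(-1/48))*(-36))/48 = -264 - (-48*(16 - 1*(-49)) - 1*√2*√(1/48)*(-36))/48 = -264 - (-48*(16 + 49) - 1*√2*√3/12*(-36))/48 = -264 - (-48*65 + 3*√6)/48 = -264 - (-3120 + 3*√6)/48 = -264 + (65 - √6/16) = -199 - √6/16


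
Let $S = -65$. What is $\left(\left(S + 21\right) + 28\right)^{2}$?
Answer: $256$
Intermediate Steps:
$\left(\left(S + 21\right) + 28\right)^{2} = \left(\left(-65 + 21\right) + 28\right)^{2} = \left(-44 + 28\right)^{2} = \left(-16\right)^{2} = 256$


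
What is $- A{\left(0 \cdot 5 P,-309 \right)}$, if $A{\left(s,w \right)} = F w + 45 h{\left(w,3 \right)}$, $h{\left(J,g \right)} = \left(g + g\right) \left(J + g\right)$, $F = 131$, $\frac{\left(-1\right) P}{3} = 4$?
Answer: $123099$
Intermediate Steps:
$P = -12$ ($P = \left(-3\right) 4 = -12$)
$h{\left(J,g \right)} = 2 g \left(J + g\right)$
$A{\left(s,w \right)} = 810 + 401 w$ ($A{\left(s,w \right)} = 131 w + 45 \cdot 2 \cdot 3 \left(w + 3\right) = 131 w + 45 \cdot 2 \cdot 3 \left(3 + w\right) = 131 w + 45 \left(18 + 6 w\right) = 131 w + \left(810 + 270 w\right) = 810 + 401 w$)
$- A{\left(0 \cdot 5 P,-309 \right)} = - (810 + 401 \left(-309\right)) = - (810 - 123909) = \left(-1\right) \left(-123099\right) = 123099$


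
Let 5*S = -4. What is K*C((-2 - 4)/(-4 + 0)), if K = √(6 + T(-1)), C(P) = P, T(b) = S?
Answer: 3*√130/10 ≈ 3.4205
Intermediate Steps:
S = -⅘ (S = (⅕)*(-4) = -⅘ ≈ -0.80000)
T(b) = -⅘
K = √130/5 (K = √(6 - ⅘) = √(26/5) = √130/5 ≈ 2.2803)
K*C((-2 - 4)/(-4 + 0)) = (√130/5)*((-2 - 4)/(-4 + 0)) = (√130/5)*(-6/(-4)) = (√130/5)*(-6*(-¼)) = (√130/5)*(3/2) = 3*√130/10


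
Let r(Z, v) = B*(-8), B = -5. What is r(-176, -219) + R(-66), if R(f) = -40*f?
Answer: 2680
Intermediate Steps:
r(Z, v) = 40 (r(Z, v) = -5*(-8) = 40)
r(-176, -219) + R(-66) = 40 - 40*(-66) = 40 + 2640 = 2680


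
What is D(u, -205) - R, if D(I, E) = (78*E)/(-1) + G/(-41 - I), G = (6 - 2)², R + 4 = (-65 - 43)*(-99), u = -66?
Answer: 132566/25 ≈ 5302.6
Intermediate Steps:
R = 10688 (R = -4 + (-65 - 43)*(-99) = -4 - 108*(-99) = -4 + 10692 = 10688)
G = 16 (G = 4² = 16)
D(I, E) = -78*E + 16/(-41 - I) (D(I, E) = (78*E)/(-1) + 16/(-41 - I) = (78*E)*(-1) + 16/(-41 - I) = -78*E + 16/(-41 - I))
D(u, -205) - R = 2*(-8 - 1599*(-205) - 39*(-205)*(-66))/(41 - 66) - 1*10688 = 2*(-8 + 327795 - 527670)/(-25) - 10688 = 2*(-1/25)*(-199883) - 10688 = 399766/25 - 10688 = 132566/25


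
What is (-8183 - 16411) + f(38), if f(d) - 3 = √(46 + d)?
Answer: -24591 + 2*√21 ≈ -24582.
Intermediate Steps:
f(d) = 3 + √(46 + d)
(-8183 - 16411) + f(38) = (-8183 - 16411) + (3 + √(46 + 38)) = -24594 + (3 + √84) = -24594 + (3 + 2*√21) = -24591 + 2*√21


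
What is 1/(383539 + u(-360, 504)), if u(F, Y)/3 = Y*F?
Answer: -1/160781 ≈ -6.2196e-6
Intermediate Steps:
u(F, Y) = 3*F*Y (u(F, Y) = 3*(Y*F) = 3*(F*Y) = 3*F*Y)
1/(383539 + u(-360, 504)) = 1/(383539 + 3*(-360)*504) = 1/(383539 - 544320) = 1/(-160781) = -1/160781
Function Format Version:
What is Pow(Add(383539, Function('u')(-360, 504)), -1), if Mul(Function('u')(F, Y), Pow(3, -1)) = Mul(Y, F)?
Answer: Rational(-1, 160781) ≈ -6.2196e-6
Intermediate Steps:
Function('u')(F, Y) = Mul(3, F, Y) (Function('u')(F, Y) = Mul(3, Mul(Y, F)) = Mul(3, Mul(F, Y)) = Mul(3, F, Y))
Pow(Add(383539, Function('u')(-360, 504)), -1) = Pow(Add(383539, Mul(3, -360, 504)), -1) = Pow(Add(383539, -544320), -1) = Pow(-160781, -1) = Rational(-1, 160781)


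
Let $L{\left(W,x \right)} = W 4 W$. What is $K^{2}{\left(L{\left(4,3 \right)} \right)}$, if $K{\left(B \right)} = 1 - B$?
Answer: $3969$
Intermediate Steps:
$L{\left(W,x \right)} = 4 W^{2}$
$K^{2}{\left(L{\left(4,3 \right)} \right)} = \left(1 - 4 \cdot 4^{2}\right)^{2} = \left(1 - 4 \cdot 16\right)^{2} = \left(1 - 64\right)^{2} = \left(-63\right)^{2} = 3969$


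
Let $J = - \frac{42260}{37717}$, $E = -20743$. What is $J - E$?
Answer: $\frac{782321471}{37717} \approx 20742.0$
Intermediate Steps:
$J = - \frac{42260}{37717}$ ($J = \left(-42260\right) \frac{1}{37717} = - \frac{42260}{37717} \approx -1.1204$)
$J - E = - \frac{42260}{37717} - -20743 = - \frac{42260}{37717} + 20743 = \frac{782321471}{37717}$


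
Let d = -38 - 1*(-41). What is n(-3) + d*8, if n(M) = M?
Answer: 21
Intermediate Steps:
d = 3 (d = -38 + 41 = 3)
n(-3) + d*8 = -3 + 3*8 = -3 + 24 = 21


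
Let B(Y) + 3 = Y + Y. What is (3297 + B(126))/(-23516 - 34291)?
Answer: -394/6423 ≈ -0.061342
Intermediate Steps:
B(Y) = -3 + 2*Y (B(Y) = -3 + (Y + Y) = -3 + 2*Y)
(3297 + B(126))/(-23516 - 34291) = (3297 + (-3 + 2*126))/(-23516 - 34291) = (3297 + (-3 + 252))/(-57807) = (3297 + 249)*(-1/57807) = 3546*(-1/57807) = -394/6423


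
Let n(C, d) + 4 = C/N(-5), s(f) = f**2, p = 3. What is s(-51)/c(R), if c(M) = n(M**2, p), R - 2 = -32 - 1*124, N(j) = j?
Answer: -4335/7912 ≈ -0.54790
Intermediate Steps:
n(C, d) = -4 - C/5 (n(C, d) = -4 + C/(-5) = -4 + C*(-1/5) = -4 - C/5)
R = -154 (R = 2 + (-32 - 1*124) = 2 + (-32 - 124) = 2 - 156 = -154)
c(M) = -4 - M**2/5
s(-51)/c(R) = (-51)**2/(-4 - 1/5*(-154)**2) = 2601/(-4 - 1/5*23716) = 2601/(-4 - 23716/5) = 2601/(-23736/5) = 2601*(-5/23736) = -4335/7912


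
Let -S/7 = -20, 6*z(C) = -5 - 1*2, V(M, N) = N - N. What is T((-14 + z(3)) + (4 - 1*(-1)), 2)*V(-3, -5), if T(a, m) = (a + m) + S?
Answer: 0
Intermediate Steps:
V(M, N) = 0
z(C) = -7/6 (z(C) = (-5 - 1*2)/6 = (-5 - 2)/6 = (⅙)*(-7) = -7/6)
S = 140 (S = -7*(-20) = 140)
T(a, m) = 140 + a + m (T(a, m) = (a + m) + 140 = 140 + a + m)
T((-14 + z(3)) + (4 - 1*(-1)), 2)*V(-3, -5) = (140 + ((-14 - 7/6) + (4 - 1*(-1))) + 2)*0 = (140 + (-91/6 + (4 + 1)) + 2)*0 = (140 + (-91/6 + 5) + 2)*0 = (140 - 61/6 + 2)*0 = (791/6)*0 = 0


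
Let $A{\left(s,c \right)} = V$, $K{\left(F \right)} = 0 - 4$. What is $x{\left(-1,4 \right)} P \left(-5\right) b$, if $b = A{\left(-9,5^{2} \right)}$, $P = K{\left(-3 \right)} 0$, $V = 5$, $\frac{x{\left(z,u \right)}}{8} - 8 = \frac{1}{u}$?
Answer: $0$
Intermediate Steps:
$x{\left(z,u \right)} = 64 + \frac{8}{u}$
$K{\left(F \right)} = -4$
$A{\left(s,c \right)} = 5$
$P = 0$ ($P = \left(-4\right) 0 = 0$)
$b = 5$
$x{\left(-1,4 \right)} P \left(-5\right) b = \left(64 + \frac{8}{4}\right) 0 \left(-5\right) 5 = \left(64 + 8 \cdot \frac{1}{4}\right) 0 \left(-5\right) 5 = \left(64 + 2\right) 0 \left(-5\right) 5 = 66 \cdot 0 \left(-5\right) 5 = 0 \left(-5\right) 5 = 0 \cdot 5 = 0$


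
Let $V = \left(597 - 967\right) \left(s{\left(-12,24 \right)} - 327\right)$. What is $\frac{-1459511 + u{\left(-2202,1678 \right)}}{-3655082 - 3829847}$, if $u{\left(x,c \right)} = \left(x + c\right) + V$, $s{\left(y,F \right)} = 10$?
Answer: $\frac{1342745}{7484929} \approx 0.17939$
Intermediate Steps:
$V = 117290$ ($V = \left(597 - 967\right) \left(10 - 327\right) = \left(-370\right) \left(-317\right) = 117290$)
$u{\left(x,c \right)} = 117290 + c + x$ ($u{\left(x,c \right)} = \left(x + c\right) + 117290 = \left(c + x\right) + 117290 = 117290 + c + x$)
$\frac{-1459511 + u{\left(-2202,1678 \right)}}{-3655082 - 3829847} = \frac{-1459511 + \left(117290 + 1678 - 2202\right)}{-3655082 - 3829847} = \frac{-1459511 + 116766}{-7484929} = \left(-1342745\right) \left(- \frac{1}{7484929}\right) = \frac{1342745}{7484929}$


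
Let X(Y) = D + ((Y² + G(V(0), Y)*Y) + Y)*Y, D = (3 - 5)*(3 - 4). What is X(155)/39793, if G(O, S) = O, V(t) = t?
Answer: 3747902/39793 ≈ 94.185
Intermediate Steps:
D = 2 (D = -2*(-1) = 2)
X(Y) = 2 + Y*(Y + Y²) (X(Y) = 2 + ((Y² + 0*Y) + Y)*Y = 2 + ((Y² + 0) + Y)*Y = 2 + (Y² + Y)*Y = 2 + (Y + Y²)*Y = 2 + Y*(Y + Y²))
X(155)/39793 = (2 + 155² + 155³)/39793 = (2 + 24025 + 3723875)*(1/39793) = 3747902*(1/39793) = 3747902/39793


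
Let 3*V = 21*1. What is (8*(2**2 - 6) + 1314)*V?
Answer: 9086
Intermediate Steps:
V = 7 (V = (21*1)/3 = (1/3)*21 = 7)
(8*(2**2 - 6) + 1314)*V = (8*(2**2 - 6) + 1314)*7 = (8*(4 - 6) + 1314)*7 = (8*(-2) + 1314)*7 = (-16 + 1314)*7 = 1298*7 = 9086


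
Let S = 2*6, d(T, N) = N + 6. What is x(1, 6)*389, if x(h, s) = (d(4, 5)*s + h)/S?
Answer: 26063/12 ≈ 2171.9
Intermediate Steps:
d(T, N) = 6 + N
S = 12
x(h, s) = h/12 + 11*s/12 (x(h, s) = ((6 + 5)*s + h)/12 = (11*s + h)*(1/12) = (h + 11*s)*(1/12) = h/12 + 11*s/12)
x(1, 6)*389 = ((1/12)*1 + (11/12)*6)*389 = (1/12 + 11/2)*389 = (67/12)*389 = 26063/12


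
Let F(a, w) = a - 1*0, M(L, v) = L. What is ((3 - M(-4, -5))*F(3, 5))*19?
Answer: 399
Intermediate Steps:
F(a, w) = a (F(a, w) = a + 0 = a)
((3 - M(-4, -5))*F(3, 5))*19 = ((3 - 1*(-4))*3)*19 = ((3 + 4)*3)*19 = (7*3)*19 = 21*19 = 399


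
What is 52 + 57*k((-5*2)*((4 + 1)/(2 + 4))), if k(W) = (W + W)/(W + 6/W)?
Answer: 106558/679 ≈ 156.93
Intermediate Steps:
k(W) = 2*W/(W + 6/W) (k(W) = (2*W)/(W + 6/W) = 2*W/(W + 6/W))
52 + 57*k((-5*2)*((4 + 1)/(2 + 4))) = 52 + 57*(2*((-5*2)*((4 + 1)/(2 + 4)))**2/(6 + ((-5*2)*((4 + 1)/(2 + 4)))**2)) = 52 + 57*(2*(-50/6)**2/(6 + (-50/6)**2)) = 52 + 57*(2*(-10*5/6)**2/(6 + (-10*5/6)**2)) = 52 + 57*(2*(-25/3)**2/(6 + (-25/3)**2)) = 52 + 57*(2*(625/9)/(6 + 625/9)) = 52 + 57*(2*(625/9)/(679/9)) = 52 + 57*(2*(625/9)*(9/679)) = 52 + 57*(1250/679) = 52 + 71250/679 = 106558/679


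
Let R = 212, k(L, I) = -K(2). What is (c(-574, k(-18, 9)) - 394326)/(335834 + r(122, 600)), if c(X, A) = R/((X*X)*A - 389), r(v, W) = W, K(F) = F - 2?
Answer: -76696513/65436413 ≈ -1.1721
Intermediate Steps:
K(F) = -2 + F
k(L, I) = 0 (k(L, I) = -(-2 + 2) = -1*0 = 0)
c(X, A) = 212/(-389 + A*X²) (c(X, A) = 212/((X*X)*A - 389) = 212/(X²*A - 389) = 212/(A*X² - 389) = 212/(-389 + A*X²))
(c(-574, k(-18, 9)) - 394326)/(335834 + r(122, 600)) = (212/(-389 + 0*(-574)²) - 394326)/(335834 + 600) = (212/(-389 + 0*329476) - 394326)/336434 = (212/(-389 + 0) - 394326)*(1/336434) = (212/(-389) - 394326)*(1/336434) = (212*(-1/389) - 394326)*(1/336434) = (-212/389 - 394326)*(1/336434) = -153393026/389*1/336434 = -76696513/65436413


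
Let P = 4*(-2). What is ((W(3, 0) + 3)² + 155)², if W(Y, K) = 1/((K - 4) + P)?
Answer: 554367025/20736 ≈ 26735.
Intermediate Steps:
P = -8
W(Y, K) = 1/(-12 + K) (W(Y, K) = 1/((K - 4) - 8) = 1/((-4 + K) - 8) = 1/(-12 + K))
((W(3, 0) + 3)² + 155)² = ((1/(-12 + 0) + 3)² + 155)² = ((1/(-12) + 3)² + 155)² = ((-1/12 + 3)² + 155)² = ((35/12)² + 155)² = (1225/144 + 155)² = (23545/144)² = 554367025/20736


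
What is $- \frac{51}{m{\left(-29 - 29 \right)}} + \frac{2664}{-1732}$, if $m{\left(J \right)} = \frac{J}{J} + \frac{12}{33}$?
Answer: $- \frac{84301}{2165} \approx -38.938$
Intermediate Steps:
$m{\left(J \right)} = \frac{15}{11}$ ($m{\left(J \right)} = 1 + 12 \cdot \frac{1}{33} = 1 + \frac{4}{11} = \frac{15}{11}$)
$- \frac{51}{m{\left(-29 - 29 \right)}} + \frac{2664}{-1732} = - \frac{51}{\frac{15}{11}} + \frac{2664}{-1732} = \left(-51\right) \frac{11}{15} + 2664 \left(- \frac{1}{1732}\right) = - \frac{187}{5} - \frac{666}{433} = - \frac{84301}{2165}$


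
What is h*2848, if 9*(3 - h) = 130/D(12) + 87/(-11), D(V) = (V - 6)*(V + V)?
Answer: 9588148/891 ≈ 10761.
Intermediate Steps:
D(V) = 2*V*(-6 + V) (D(V) = (-6 + V)*(2*V) = 2*V*(-6 + V))
h = 26933/7128 (h = 3 - (130/((2*12*(-6 + 12))) + 87/(-11))/9 = 3 - (130/((2*12*6)) + 87*(-1/11))/9 = 3 - (130/144 - 87/11)/9 = 3 - (130*(1/144) - 87/11)/9 = 3 - (65/72 - 87/11)/9 = 3 - ⅑*(-5549/792) = 3 + 5549/7128 = 26933/7128 ≈ 3.7785)
h*2848 = (26933/7128)*2848 = 9588148/891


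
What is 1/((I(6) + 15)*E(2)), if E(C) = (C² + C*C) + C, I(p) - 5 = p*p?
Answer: 1/560 ≈ 0.0017857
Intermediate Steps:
I(p) = 5 + p² (I(p) = 5 + p*p = 5 + p²)
E(C) = C + 2*C² (E(C) = (C² + C²) + C = 2*C² + C = C + 2*C²)
1/((I(6) + 15)*E(2)) = 1/(((5 + 6²) + 15)*(2*(1 + 2*2))) = 1/(((5 + 36) + 15)*(2*(1 + 4))) = 1/((41 + 15)*(2*5)) = 1/(56*10) = 1/560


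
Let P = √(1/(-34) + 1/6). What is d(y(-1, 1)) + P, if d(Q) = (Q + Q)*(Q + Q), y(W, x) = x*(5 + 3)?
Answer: 256 + √357/51 ≈ 256.37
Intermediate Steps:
y(W, x) = 8*x (y(W, x) = x*8 = 8*x)
d(Q) = 4*Q² (d(Q) = (2*Q)*(2*Q) = 4*Q²)
P = √357/51 (P = √(-1/34 + ⅙) = √(7/51) = √357/51 ≈ 0.37048)
d(y(-1, 1)) + P = 4*(8*1)² + √357/51 = 4*8² + √357/51 = 4*64 + √357/51 = 256 + √357/51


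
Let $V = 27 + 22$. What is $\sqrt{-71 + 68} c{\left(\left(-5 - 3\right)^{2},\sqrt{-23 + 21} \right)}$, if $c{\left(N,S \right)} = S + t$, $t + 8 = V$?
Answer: $- \sqrt{6} + 41 i \sqrt{3} \approx -2.4495 + 71.014 i$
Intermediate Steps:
$V = 49$
$t = 41$ ($t = -8 + 49 = 41$)
$c{\left(N,S \right)} = 41 + S$ ($c{\left(N,S \right)} = S + 41 = 41 + S$)
$\sqrt{-71 + 68} c{\left(\left(-5 - 3\right)^{2},\sqrt{-23 + 21} \right)} = \sqrt{-71 + 68} \left(41 + \sqrt{-23 + 21}\right) = \sqrt{-3} \left(41 + \sqrt{-2}\right) = i \sqrt{3} \left(41 + i \sqrt{2}\right)$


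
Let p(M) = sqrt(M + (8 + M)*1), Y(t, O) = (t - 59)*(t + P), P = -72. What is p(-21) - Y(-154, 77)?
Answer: -48138 + I*sqrt(34) ≈ -48138.0 + 5.831*I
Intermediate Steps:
Y(t, O) = (-72 + t)*(-59 + t) (Y(t, O) = (t - 59)*(t - 72) = (-59 + t)*(-72 + t) = (-72 + t)*(-59 + t))
p(M) = sqrt(8 + 2*M) (p(M) = sqrt(M + (8 + M)) = sqrt(8 + 2*M))
p(-21) - Y(-154, 77) = sqrt(8 + 2*(-21)) - (4248 + (-154)**2 - 131*(-154)) = sqrt(8 - 42) - (4248 + 23716 + 20174) = sqrt(-34) - 1*48138 = I*sqrt(34) - 48138 = -48138 + I*sqrt(34)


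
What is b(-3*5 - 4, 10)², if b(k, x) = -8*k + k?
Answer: 17689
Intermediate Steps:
b(k, x) = -7*k
b(-3*5 - 4, 10)² = (-7*(-3*5 - 4))² = (-7*(-15 - 4))² = (-7*(-19))² = 133² = 17689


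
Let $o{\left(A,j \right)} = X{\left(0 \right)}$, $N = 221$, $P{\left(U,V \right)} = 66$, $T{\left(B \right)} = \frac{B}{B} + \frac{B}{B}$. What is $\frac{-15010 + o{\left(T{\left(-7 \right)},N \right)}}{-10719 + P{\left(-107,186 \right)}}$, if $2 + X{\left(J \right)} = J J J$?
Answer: $\frac{5004}{3551} \approx 1.4092$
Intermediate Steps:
$T{\left(B \right)} = 2$ ($T{\left(B \right)} = 1 + 1 = 2$)
$X{\left(J \right)} = -2 + J^{3}$ ($X{\left(J \right)} = -2 + J J J = -2 + J^{2} J = -2 + J^{3}$)
$o{\left(A,j \right)} = -2$ ($o{\left(A,j \right)} = -2 + 0^{3} = -2 + 0 = -2$)
$\frac{-15010 + o{\left(T{\left(-7 \right)},N \right)}}{-10719 + P{\left(-107,186 \right)}} = \frac{-15010 - 2}{-10719 + 66} = - \frac{15012}{-10653} = \left(-15012\right) \left(- \frac{1}{10653}\right) = \frac{5004}{3551}$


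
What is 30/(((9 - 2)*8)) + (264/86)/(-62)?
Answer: 18147/37324 ≈ 0.48620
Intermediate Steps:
30/(((9 - 2)*8)) + (264/86)/(-62) = 30/((7*8)) + (264*(1/86))*(-1/62) = 30/56 + (132/43)*(-1/62) = 30*(1/56) - 66/1333 = 15/28 - 66/1333 = 18147/37324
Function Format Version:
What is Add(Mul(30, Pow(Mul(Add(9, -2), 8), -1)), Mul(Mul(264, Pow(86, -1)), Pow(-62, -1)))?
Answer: Rational(18147, 37324) ≈ 0.48620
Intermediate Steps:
Add(Mul(30, Pow(Mul(Add(9, -2), 8), -1)), Mul(Mul(264, Pow(86, -1)), Pow(-62, -1))) = Add(Mul(30, Pow(Mul(7, 8), -1)), Mul(Mul(264, Rational(1, 86)), Rational(-1, 62))) = Add(Mul(30, Pow(56, -1)), Mul(Rational(132, 43), Rational(-1, 62))) = Add(Mul(30, Rational(1, 56)), Rational(-66, 1333)) = Add(Rational(15, 28), Rational(-66, 1333)) = Rational(18147, 37324)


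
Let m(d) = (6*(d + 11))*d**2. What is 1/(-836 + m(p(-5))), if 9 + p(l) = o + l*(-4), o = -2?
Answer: 1/8884 ≈ 0.00011256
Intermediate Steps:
p(l) = -11 - 4*l (p(l) = -9 + (-2 + l*(-4)) = -9 + (-2 - 4*l) = -11 - 4*l)
m(d) = d**2*(66 + 6*d) (m(d) = (6*(11 + d))*d**2 = (66 + 6*d)*d**2 = d**2*(66 + 6*d))
1/(-836 + m(p(-5))) = 1/(-836 + 6*(-11 - 4*(-5))**2*(11 + (-11 - 4*(-5)))) = 1/(-836 + 6*(-11 + 20)**2*(11 + (-11 + 20))) = 1/(-836 + 6*9**2*(11 + 9)) = 1/(-836 + 6*81*20) = 1/(-836 + 9720) = 1/8884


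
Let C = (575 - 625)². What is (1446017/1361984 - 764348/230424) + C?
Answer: 97984583789347/39229225152 ≈ 2497.7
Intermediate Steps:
C = 2500 (C = (-50)² = 2500)
(1446017/1361984 - 764348/230424) + C = (1446017/1361984 - 764348/230424) + 2500 = (1446017*(1/1361984) - 764348*1/230424) + 2500 = (1446017/1361984 - 191087/57606) + 2500 = -88479090653/39229225152 + 2500 = 97984583789347/39229225152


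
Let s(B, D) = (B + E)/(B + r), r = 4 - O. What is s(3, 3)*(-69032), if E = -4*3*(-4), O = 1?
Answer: -586772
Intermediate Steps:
E = 48 (E = -12*(-4) = 48)
r = 3 (r = 4 - 1*1 = 4 - 1 = 3)
s(B, D) = (48 + B)/(3 + B) (s(B, D) = (B + 48)/(B + 3) = (48 + B)/(3 + B))
s(3, 3)*(-69032) = ((48 + 3)/(3 + 3))*(-69032) = (51/6)*(-69032) = ((⅙)*51)*(-69032) = (17/2)*(-69032) = -586772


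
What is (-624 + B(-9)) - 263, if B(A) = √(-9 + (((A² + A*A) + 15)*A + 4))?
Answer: -887 + I*√1598 ≈ -887.0 + 39.975*I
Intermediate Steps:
B(A) = √(-5 + A*(15 + 2*A²)) (B(A) = √(-9 + (((A² + A²) + 15)*A + 4)) = √(-9 + ((2*A² + 15)*A + 4)) = √(-9 + ((15 + 2*A²)*A + 4)) = √(-9 + (A*(15 + 2*A²) + 4)) = √(-9 + (4 + A*(15 + 2*A²))) = √(-5 + A*(15 + 2*A²)))
(-624 + B(-9)) - 263 = (-624 + √(-5 + 2*(-9)³ + 15*(-9))) - 263 = (-624 + √(-5 + 2*(-729) - 135)) - 263 = (-624 + √(-5 - 1458 - 135)) - 263 = (-624 + √(-1598)) - 263 = (-624 + I*√1598) - 263 = -887 + I*√1598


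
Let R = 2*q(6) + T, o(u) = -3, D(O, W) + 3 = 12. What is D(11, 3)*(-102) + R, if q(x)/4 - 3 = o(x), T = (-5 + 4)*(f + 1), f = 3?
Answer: -922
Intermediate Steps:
D(O, W) = 9 (D(O, W) = -3 + 12 = 9)
T = -4 (T = (-5 + 4)*(3 + 1) = -1*4 = -4)
q(x) = 0 (q(x) = 12 + 4*(-3) = 12 - 12 = 0)
R = -4 (R = 2*0 - 4 = 0 - 4 = -4)
D(11, 3)*(-102) + R = 9*(-102) - 4 = -918 - 4 = -922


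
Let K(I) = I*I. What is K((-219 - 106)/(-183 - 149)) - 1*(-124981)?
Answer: 13776011369/110224 ≈ 1.2498e+5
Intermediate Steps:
K(I) = I**2
K((-219 - 106)/(-183 - 149)) - 1*(-124981) = ((-219 - 106)/(-183 - 149))**2 - 1*(-124981) = (-325/(-332))**2 + 124981 = (-325*(-1/332))**2 + 124981 = (325/332)**2 + 124981 = 105625/110224 + 124981 = 13776011369/110224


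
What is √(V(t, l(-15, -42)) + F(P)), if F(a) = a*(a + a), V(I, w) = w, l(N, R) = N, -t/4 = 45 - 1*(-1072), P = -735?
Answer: √1080435 ≈ 1039.4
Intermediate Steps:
t = -4468 (t = -4*(45 - 1*(-1072)) = -4*(45 + 1072) = -4*1117 = -4468)
F(a) = 2*a² (F(a) = a*(2*a) = 2*a²)
√(V(t, l(-15, -42)) + F(P)) = √(-15 + 2*(-735)²) = √(-15 + 2*540225) = √(-15 + 1080450) = √1080435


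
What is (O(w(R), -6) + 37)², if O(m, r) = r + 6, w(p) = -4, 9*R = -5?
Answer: 1369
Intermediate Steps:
R = -5/9 (R = (⅑)*(-5) = -5/9 ≈ -0.55556)
O(m, r) = 6 + r
(O(w(R), -6) + 37)² = ((6 - 6) + 37)² = (0 + 37)² = 37² = 1369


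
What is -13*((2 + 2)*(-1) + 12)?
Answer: -104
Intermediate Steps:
-13*((2 + 2)*(-1) + 12) = -13*(4*(-1) + 12) = -13*(-4 + 12) = -13*8 = -104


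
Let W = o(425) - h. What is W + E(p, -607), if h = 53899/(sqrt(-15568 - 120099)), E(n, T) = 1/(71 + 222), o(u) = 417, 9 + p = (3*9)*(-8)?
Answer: 122182/293 + 53899*I*sqrt(135667)/135667 ≈ 417.0 + 146.33*I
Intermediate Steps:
p = -225 (p = -9 + (3*9)*(-8) = -9 + 27*(-8) = -9 - 216 = -225)
E(n, T) = 1/293
h = -53899*I*sqrt(135667)/135667 (h = 53899/(sqrt(-135667)) = 53899/((I*sqrt(135667))) = 53899*(-I*sqrt(135667)/135667) = -53899*I*sqrt(135667)/135667 ≈ -146.33*I)
W = 417 + 53899*I*sqrt(135667)/135667 (W = 417 - (-53899)*I*sqrt(135667)/135667 = 417 + 53899*I*sqrt(135667)/135667 ≈ 417.0 + 146.33*I)
W + E(p, -607) = (417 + 53899*I*sqrt(135667)/135667) + 1/293 = 122182/293 + 53899*I*sqrt(135667)/135667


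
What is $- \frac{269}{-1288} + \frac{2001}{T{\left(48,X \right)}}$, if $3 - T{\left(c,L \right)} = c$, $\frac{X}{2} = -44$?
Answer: $- \frac{855061}{19320} \approx -44.258$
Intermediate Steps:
$X = -88$ ($X = 2 \left(-44\right) = -88$)
$T{\left(c,L \right)} = 3 - c$
$- \frac{269}{-1288} + \frac{2001}{T{\left(48,X \right)}} = - \frac{269}{-1288} + \frac{2001}{3 - 48} = \left(-269\right) \left(- \frac{1}{1288}\right) + \frac{2001}{3 - 48} = \frac{269}{1288} + \frac{2001}{-45} = \frac{269}{1288} + 2001 \left(- \frac{1}{45}\right) = \frac{269}{1288} - \frac{667}{15} = - \frac{855061}{19320}$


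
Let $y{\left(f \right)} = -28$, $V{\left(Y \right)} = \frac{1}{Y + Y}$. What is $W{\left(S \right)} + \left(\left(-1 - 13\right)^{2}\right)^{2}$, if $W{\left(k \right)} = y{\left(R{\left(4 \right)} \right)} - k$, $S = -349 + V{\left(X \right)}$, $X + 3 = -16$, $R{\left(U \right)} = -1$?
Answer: $\frac{1472007}{38} \approx 38737.0$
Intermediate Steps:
$X = -19$ ($X = -3 - 16 = -19$)
$V{\left(Y \right)} = \frac{1}{2 Y}$
$S = - \frac{13263}{38}$ ($S = -349 + \frac{1}{2 \left(-19\right)} = -349 + \frac{1}{2} \left(- \frac{1}{19}\right) = -349 - \frac{1}{38} = - \frac{13263}{38} \approx -349.03$)
$W{\left(k \right)} = -28 - k$
$W{\left(S \right)} + \left(\left(-1 - 13\right)^{2}\right)^{2} = \left(-28 - - \frac{13263}{38}\right) + \left(\left(-1 - 13\right)^{2}\right)^{2} = \left(-28 + \frac{13263}{38}\right) + \left(\left(-14\right)^{2}\right)^{2} = \frac{12199}{38} + 196^{2} = \frac{12199}{38} + 38416 = \frac{1472007}{38}$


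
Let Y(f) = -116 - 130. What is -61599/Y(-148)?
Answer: 20533/82 ≈ 250.40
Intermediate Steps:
Y(f) = -246
-61599/Y(-148) = -61599/(-246) = -61599*(-1/246) = 20533/82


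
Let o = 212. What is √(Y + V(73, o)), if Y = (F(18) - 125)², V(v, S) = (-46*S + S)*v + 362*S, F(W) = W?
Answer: I*√608227 ≈ 779.89*I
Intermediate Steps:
V(v, S) = 362*S - 45*S*v (V(v, S) = (-45*S)*v + 362*S = -45*S*v + 362*S = 362*S - 45*S*v)
Y = 11449 (Y = (18 - 125)² = (-107)² = 11449)
√(Y + V(73, o)) = √(11449 + 212*(362 - 45*73)) = √(11449 + 212*(362 - 3285)) = √(11449 + 212*(-2923)) = √(11449 - 619676) = √(-608227) = I*√608227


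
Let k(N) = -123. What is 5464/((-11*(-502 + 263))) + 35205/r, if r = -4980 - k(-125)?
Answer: -22005099/4256351 ≈ -5.1699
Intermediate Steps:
r = -4857 (r = -4980 - 1*(-123) = -4980 + 123 = -4857)
5464/((-11*(-502 + 263))) + 35205/r = 5464/((-11*(-502 + 263))) + 35205/(-4857) = 5464/((-11*(-239))) + 35205*(-1/4857) = 5464/2629 - 11735/1619 = -22005099/4256351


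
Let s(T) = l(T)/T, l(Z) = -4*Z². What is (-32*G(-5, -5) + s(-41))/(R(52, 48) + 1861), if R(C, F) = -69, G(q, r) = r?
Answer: 81/448 ≈ 0.18080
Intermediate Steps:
s(T) = -4*T (s(T) = (-4*T²)/T = -4*T)
(-32*G(-5, -5) + s(-41))/(R(52, 48) + 1861) = (-32*(-5) - 4*(-41))/(-69 + 1861) = (160 + 164)/1792 = 324*(1/1792) = 81/448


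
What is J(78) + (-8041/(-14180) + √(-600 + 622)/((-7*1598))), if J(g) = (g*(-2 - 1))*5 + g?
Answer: -15476519/14180 - √22/11186 ≈ -1091.4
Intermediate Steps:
J(g) = -14*g (J(g) = (g*(-3))*5 + g = -3*g*5 + g = -15*g + g = -14*g)
J(78) + (-8041/(-14180) + √(-600 + 622)/((-7*1598))) = -14*78 + (-8041/(-14180) + √(-600 + 622)/((-7*1598))) = -1092 + (-8041*(-1/14180) + √22/(-11186)) = -1092 + (8041/14180 + √22*(-1/11186)) = -1092 + (8041/14180 - √22/11186) = -15476519/14180 - √22/11186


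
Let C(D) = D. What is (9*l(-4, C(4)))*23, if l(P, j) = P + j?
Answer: 0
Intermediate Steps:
(9*l(-4, C(4)))*23 = (9*(-4 + 4))*23 = (9*0)*23 = 0*23 = 0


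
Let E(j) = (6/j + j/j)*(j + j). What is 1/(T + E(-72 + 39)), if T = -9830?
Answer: -1/9884 ≈ -0.00010117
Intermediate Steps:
E(j) = 2*j*(1 + 6/j) (E(j) = (6/j + 1)*(2*j) = (1 + 6/j)*(2*j) = 2*j*(1 + 6/j))
1/(T + E(-72 + 39)) = 1/(-9830 + (12 + 2*(-72 + 39))) = 1/(-9830 + (12 + 2*(-33))) = 1/(-9830 + (12 - 66)) = 1/(-9830 - 54) = 1/(-9884) = -1/9884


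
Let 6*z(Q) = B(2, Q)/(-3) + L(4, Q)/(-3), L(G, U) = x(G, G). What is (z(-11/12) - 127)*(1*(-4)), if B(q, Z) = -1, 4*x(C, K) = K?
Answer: 508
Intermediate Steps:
x(C, K) = K/4
L(G, U) = G/4
z(Q) = 0 (z(Q) = (-1/(-3) + ((1/4)*4)/(-3))/6 = (-1*(-1/3) + 1*(-1/3))/6 = (1/3 - 1/3)/6 = (1/6)*0 = 0)
(z(-11/12) - 127)*(1*(-4)) = (0 - 127)*(1*(-4)) = -127*(-4) = 508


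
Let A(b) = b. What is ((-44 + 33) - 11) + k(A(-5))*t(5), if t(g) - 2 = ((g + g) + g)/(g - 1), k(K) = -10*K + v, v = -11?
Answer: 809/4 ≈ 202.25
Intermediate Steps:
k(K) = -11 - 10*K (k(K) = -10*K - 11 = -11 - 10*K)
t(g) = 2 + 3*g/(-1 + g) (t(g) = 2 + ((g + g) + g)/(g - 1) = 2 + (2*g + g)/(-1 + g) = 2 + (3*g)/(-1 + g) = 2 + 3*g/(-1 + g))
((-44 + 33) - 11) + k(A(-5))*t(5) = ((-44 + 33) - 11) + (-11 - 10*(-5))*((-2 + 5*5)/(-1 + 5)) = (-11 - 11) + (-11 + 50)*((-2 + 25)/4) = -22 + 39*((¼)*23) = -22 + 39*(23/4) = -22 + 897/4 = 809/4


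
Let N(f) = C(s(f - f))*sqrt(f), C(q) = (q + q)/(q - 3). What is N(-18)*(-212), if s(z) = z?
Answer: 0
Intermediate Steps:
C(q) = 2*q/(-3 + q) (C(q) = (2*q)/(-3 + q) = 2*q/(-3 + q))
N(f) = 0 (N(f) = (2*(f - f)/(-3 + (f - f)))*sqrt(f) = (2*0/(-3 + 0))*sqrt(f) = (2*0/(-3))*sqrt(f) = (2*0*(-1/3))*sqrt(f) = 0*sqrt(f) = 0)
N(-18)*(-212) = 0*(-212) = 0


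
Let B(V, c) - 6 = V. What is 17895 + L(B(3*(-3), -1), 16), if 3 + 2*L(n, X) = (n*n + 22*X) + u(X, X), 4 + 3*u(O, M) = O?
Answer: 18076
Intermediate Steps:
u(O, M) = -4/3 + O/3
B(V, c) = 6 + V
L(n, X) = -13/6 + n**2/2 + 67*X/6 (L(n, X) = -3/2 + ((n*n + 22*X) + (-4/3 + X/3))/2 = -3/2 + ((n**2 + 22*X) + (-4/3 + X/3))/2 = -3/2 + (-4/3 + n**2 + 67*X/3)/2 = -3/2 + (-2/3 + n**2/2 + 67*X/6) = -13/6 + n**2/2 + 67*X/6)
17895 + L(B(3*(-3), -1), 16) = 17895 + (-13/6 + (6 + 3*(-3))**2/2 + (67/6)*16) = 17895 + (-13/6 + (6 - 9)**2/2 + 536/3) = 17895 + (-13/6 + (1/2)*(-3)**2 + 536/3) = 17895 + (-13/6 + (1/2)*9 + 536/3) = 17895 + (-13/6 + 9/2 + 536/3) = 17895 + 181 = 18076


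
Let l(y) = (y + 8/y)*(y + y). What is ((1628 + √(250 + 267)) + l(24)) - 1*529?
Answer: 2267 + √517 ≈ 2289.7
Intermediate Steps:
l(y) = 2*y*(y + 8/y) (l(y) = (y + 8/y)*(2*y) = 2*y*(y + 8/y))
((1628 + √(250 + 267)) + l(24)) - 1*529 = ((1628 + √(250 + 267)) + (16 + 2*24²)) - 1*529 = ((1628 + √517) + (16 + 2*576)) - 529 = ((1628 + √517) + (16 + 1152)) - 529 = ((1628 + √517) + 1168) - 529 = (2796 + √517) - 529 = 2267 + √517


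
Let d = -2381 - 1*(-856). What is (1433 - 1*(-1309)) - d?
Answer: 4267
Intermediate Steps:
d = -1525 (d = -2381 + 856 = -1525)
(1433 - 1*(-1309)) - d = (1433 - 1*(-1309)) - 1*(-1525) = (1433 + 1309) + 1525 = 2742 + 1525 = 4267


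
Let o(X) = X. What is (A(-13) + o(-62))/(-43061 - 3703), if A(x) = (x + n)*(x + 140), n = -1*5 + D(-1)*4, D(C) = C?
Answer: 238/3897 ≈ 0.061073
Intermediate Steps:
n = -9 (n = -1*5 - 1*4 = -5 - 4 = -9)
A(x) = (-9 + x)*(140 + x) (A(x) = (x - 9)*(x + 140) = (-9 + x)*(140 + x))
(A(-13) + o(-62))/(-43061 - 3703) = ((-1260 + (-13)² + 131*(-13)) - 62)/(-43061 - 3703) = ((-1260 + 169 - 1703) - 62)/(-46764) = (-2794 - 62)*(-1/46764) = -2856*(-1/46764) = 238/3897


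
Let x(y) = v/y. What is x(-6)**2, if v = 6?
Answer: 1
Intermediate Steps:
x(y) = 6/y
x(-6)**2 = (6/(-6))**2 = (6*(-1/6))**2 = (-1)**2 = 1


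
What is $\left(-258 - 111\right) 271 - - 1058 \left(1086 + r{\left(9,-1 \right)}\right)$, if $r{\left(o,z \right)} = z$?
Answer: $1047931$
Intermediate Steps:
$\left(-258 - 111\right) 271 - - 1058 \left(1086 + r{\left(9,-1 \right)}\right) = \left(-258 - 111\right) 271 - - 1058 \left(1086 - 1\right) = \left(-369\right) 271 - \left(-1058\right) 1085 = -99999 - -1147930 = -99999 + 1147930 = 1047931$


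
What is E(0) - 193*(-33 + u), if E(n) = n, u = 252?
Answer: -42267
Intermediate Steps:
E(0) - 193*(-33 + u) = 0 - 193*(-33 + 252) = 0 - 193*219 = 0 - 42267 = -42267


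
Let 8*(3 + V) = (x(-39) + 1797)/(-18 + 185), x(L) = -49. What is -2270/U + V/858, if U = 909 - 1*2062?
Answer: 649866995/330417516 ≈ 1.9668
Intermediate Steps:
U = -1153 (U = 909 - 2062 = -1153)
V = -565/334 (V = -3 + ((-49 + 1797)/(-18 + 185))/8 = -3 + (1748/167)/8 = -3 + (1748*(1/167))/8 = -3 + (⅛)*(1748/167) = -3 + 437/334 = -565/334 ≈ -1.6916)
-2270/U + V/858 = -2270/(-1153) - 565/334/858 = -2270*(-1/1153) - 565/334*1/858 = 2270/1153 - 565/286572 = 649866995/330417516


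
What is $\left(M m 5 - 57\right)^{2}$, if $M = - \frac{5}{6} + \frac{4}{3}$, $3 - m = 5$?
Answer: $3844$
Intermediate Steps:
$m = -2$ ($m = 3 - 5 = -2$)
$M = \frac{1}{2}$ ($M = \left(-5\right) \frac{1}{6} + 4 \cdot \frac{1}{3} = - \frac{5}{6} + \frac{4}{3} = \frac{1}{2} \approx 0.5$)
$\left(M m 5 - 57\right)^{2} = \left(\frac{1}{2} \left(-2\right) 5 - 57\right)^{2} = \left(\left(-1\right) 5 - 57\right)^{2} = \left(-5 - 57\right)^{2} = \left(-62\right)^{2} = 3844$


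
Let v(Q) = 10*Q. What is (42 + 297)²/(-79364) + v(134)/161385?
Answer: -3688035565/2561631828 ≈ -1.4397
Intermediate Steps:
(42 + 297)²/(-79364) + v(134)/161385 = (42 + 297)²/(-79364) + (10*134)/161385 = 339²*(-1/79364) + 1340*(1/161385) = 114921*(-1/79364) + 268/32277 = -114921/79364 + 268/32277 = -3688035565/2561631828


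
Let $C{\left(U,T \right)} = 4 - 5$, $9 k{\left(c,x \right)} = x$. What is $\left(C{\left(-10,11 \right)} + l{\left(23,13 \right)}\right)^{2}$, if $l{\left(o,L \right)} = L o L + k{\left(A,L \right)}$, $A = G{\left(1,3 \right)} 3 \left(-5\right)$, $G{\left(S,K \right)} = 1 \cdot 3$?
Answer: $\frac{1224090169}{81} \approx 1.5112 \cdot 10^{7}$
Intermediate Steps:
$G{\left(S,K \right)} = 3$
$A = -45$ ($A = 3 \cdot 3 \left(-5\right) = 9 \left(-5\right) = -45$)
$k{\left(c,x \right)} = \frac{x}{9}$
$C{\left(U,T \right)} = -1$
$l{\left(o,L \right)} = \frac{L}{9} + o L^{2}$ ($l{\left(o,L \right)} = L o L + \frac{L}{9} = o L^{2} + \frac{L}{9} = \frac{L}{9} + o L^{2}$)
$\left(C{\left(-10,11 \right)} + l{\left(23,13 \right)}\right)^{2} = \left(-1 + 13 \left(\frac{1}{9} + 13 \cdot 23\right)\right)^{2} = \left(-1 + 13 \left(\frac{1}{9} + 299\right)\right)^{2} = \left(-1 + 13 \cdot \frac{2692}{9}\right)^{2} = \left(-1 + \frac{34996}{9}\right)^{2} = \left(\frac{34987}{9}\right)^{2} = \frac{1224090169}{81}$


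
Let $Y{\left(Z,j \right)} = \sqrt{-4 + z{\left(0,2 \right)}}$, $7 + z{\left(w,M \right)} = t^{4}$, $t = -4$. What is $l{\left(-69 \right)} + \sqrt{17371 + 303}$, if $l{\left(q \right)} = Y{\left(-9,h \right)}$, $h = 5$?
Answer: $\sqrt{17674} + 7 \sqrt{5} \approx 148.6$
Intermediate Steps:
$z{\left(w,M \right)} = 249$ ($z{\left(w,M \right)} = -7 + \left(-4\right)^{4} = -7 + 256 = 249$)
$Y{\left(Z,j \right)} = 7 \sqrt{5}$ ($Y{\left(Z,j \right)} = \sqrt{-4 + 249} = \sqrt{245} = 7 \sqrt{5}$)
$l{\left(q \right)} = 7 \sqrt{5}$
$l{\left(-69 \right)} + \sqrt{17371 + 303} = 7 \sqrt{5} + \sqrt{17371 + 303} = 7 \sqrt{5} + \sqrt{17674} = \sqrt{17674} + 7 \sqrt{5}$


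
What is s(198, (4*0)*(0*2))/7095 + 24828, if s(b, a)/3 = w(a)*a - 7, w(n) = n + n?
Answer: 58718213/2365 ≈ 24828.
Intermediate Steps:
w(n) = 2*n
s(b, a) = -21 + 6*a**2 (s(b, a) = 3*((2*a)*a - 7) = 3*(2*a**2 - 7) = 3*(-7 + 2*a**2) = -21 + 6*a**2)
s(198, (4*0)*(0*2))/7095 + 24828 = (-21 + 6*((4*0)*(0*2))**2)/7095 + 24828 = (-21 + 6*(0*0)**2)*(1/7095) + 24828 = (-21 + 6*0**2)*(1/7095) + 24828 = (-21 + 6*0)*(1/7095) + 24828 = (-21 + 0)*(1/7095) + 24828 = -21*1/7095 + 24828 = -7/2365 + 24828 = 58718213/2365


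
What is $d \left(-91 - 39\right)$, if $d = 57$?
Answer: $-7410$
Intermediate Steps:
$d \left(-91 - 39\right) = 57 \left(-91 - 39\right) = 57 \left(-130\right) = -7410$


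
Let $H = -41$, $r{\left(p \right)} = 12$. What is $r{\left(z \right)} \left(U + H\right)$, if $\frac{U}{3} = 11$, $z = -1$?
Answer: $-96$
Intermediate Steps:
$U = 33$ ($U = 3 \cdot 11 = 33$)
$r{\left(z \right)} \left(U + H\right) = 12 \left(33 - 41\right) = 12 \left(-8\right) = -96$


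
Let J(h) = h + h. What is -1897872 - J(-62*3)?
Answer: -1897500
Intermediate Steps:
J(h) = 2*h
-1897872 - J(-62*3) = -1897872 - 2*(-62*3) = -1897872 - 2*(-186) = -1897872 - 1*(-372) = -1897872 + 372 = -1897500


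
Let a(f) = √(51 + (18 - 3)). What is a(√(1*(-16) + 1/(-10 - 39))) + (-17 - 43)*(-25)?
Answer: 1500 + √66 ≈ 1508.1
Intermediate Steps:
a(f) = √66 (a(f) = √(51 + 15) = √66)
a(√(1*(-16) + 1/(-10 - 39))) + (-17 - 43)*(-25) = √66 + (-17 - 43)*(-25) = √66 - 60*(-25) = √66 + 1500 = 1500 + √66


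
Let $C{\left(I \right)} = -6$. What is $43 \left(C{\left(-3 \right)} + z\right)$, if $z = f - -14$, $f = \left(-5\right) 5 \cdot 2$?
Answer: $-1806$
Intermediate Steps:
$f = -50$ ($f = \left(-25\right) 2 = -50$)
$z = -36$ ($z = -50 - -14 = -50 + 14 = -36$)
$43 \left(C{\left(-3 \right)} + z\right) = 43 \left(-6 - 36\right) = 43 \left(-42\right) = -1806$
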